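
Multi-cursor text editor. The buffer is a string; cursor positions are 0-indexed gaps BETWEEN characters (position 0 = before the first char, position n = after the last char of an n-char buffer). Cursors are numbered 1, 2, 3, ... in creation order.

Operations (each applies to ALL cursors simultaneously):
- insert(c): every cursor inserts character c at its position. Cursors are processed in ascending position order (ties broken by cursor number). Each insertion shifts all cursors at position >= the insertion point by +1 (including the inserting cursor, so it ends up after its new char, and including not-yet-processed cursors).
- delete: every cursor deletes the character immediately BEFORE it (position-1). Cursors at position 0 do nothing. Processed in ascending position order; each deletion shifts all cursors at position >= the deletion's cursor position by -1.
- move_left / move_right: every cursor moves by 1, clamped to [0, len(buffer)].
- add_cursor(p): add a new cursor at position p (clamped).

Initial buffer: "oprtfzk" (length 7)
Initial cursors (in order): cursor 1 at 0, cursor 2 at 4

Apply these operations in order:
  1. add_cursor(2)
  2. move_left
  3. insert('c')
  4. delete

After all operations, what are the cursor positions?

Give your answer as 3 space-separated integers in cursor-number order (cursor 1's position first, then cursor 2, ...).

Answer: 0 3 1

Derivation:
After op 1 (add_cursor(2)): buffer="oprtfzk" (len 7), cursors c1@0 c3@2 c2@4, authorship .......
After op 2 (move_left): buffer="oprtfzk" (len 7), cursors c1@0 c3@1 c2@3, authorship .......
After op 3 (insert('c')): buffer="cocprctfzk" (len 10), cursors c1@1 c3@3 c2@6, authorship 1.3..2....
After op 4 (delete): buffer="oprtfzk" (len 7), cursors c1@0 c3@1 c2@3, authorship .......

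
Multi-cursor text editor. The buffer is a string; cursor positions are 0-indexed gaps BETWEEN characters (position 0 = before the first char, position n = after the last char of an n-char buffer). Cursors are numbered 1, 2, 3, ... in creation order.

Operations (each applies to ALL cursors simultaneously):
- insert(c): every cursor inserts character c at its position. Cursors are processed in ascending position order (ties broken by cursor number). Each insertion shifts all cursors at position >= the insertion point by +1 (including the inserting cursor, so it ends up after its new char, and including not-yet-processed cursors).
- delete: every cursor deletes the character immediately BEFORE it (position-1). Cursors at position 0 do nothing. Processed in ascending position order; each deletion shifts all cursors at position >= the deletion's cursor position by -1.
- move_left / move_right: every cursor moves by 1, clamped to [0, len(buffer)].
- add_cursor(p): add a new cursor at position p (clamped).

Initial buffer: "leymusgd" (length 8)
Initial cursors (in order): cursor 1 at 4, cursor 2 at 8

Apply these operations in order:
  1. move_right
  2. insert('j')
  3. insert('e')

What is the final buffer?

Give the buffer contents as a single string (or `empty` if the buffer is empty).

Answer: leymujesgdje

Derivation:
After op 1 (move_right): buffer="leymusgd" (len 8), cursors c1@5 c2@8, authorship ........
After op 2 (insert('j')): buffer="leymujsgdj" (len 10), cursors c1@6 c2@10, authorship .....1...2
After op 3 (insert('e')): buffer="leymujesgdje" (len 12), cursors c1@7 c2@12, authorship .....11...22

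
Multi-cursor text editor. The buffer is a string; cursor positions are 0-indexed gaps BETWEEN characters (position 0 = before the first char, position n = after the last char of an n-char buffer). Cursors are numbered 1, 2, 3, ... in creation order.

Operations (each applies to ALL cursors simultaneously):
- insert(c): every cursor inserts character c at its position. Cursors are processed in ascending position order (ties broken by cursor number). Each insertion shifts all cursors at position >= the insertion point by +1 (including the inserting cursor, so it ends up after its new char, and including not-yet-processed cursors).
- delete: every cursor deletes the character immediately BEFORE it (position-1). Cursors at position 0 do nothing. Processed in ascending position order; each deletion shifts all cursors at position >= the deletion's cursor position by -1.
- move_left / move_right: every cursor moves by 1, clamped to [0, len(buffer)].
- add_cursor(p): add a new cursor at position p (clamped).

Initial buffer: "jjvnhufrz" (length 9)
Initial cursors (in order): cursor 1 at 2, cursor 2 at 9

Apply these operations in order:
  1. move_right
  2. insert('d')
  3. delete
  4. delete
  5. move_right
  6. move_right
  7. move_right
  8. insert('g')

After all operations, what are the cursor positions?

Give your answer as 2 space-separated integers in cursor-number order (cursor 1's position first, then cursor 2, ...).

Answer: 6 9

Derivation:
After op 1 (move_right): buffer="jjvnhufrz" (len 9), cursors c1@3 c2@9, authorship .........
After op 2 (insert('d')): buffer="jjvdnhufrzd" (len 11), cursors c1@4 c2@11, authorship ...1......2
After op 3 (delete): buffer="jjvnhufrz" (len 9), cursors c1@3 c2@9, authorship .........
After op 4 (delete): buffer="jjnhufr" (len 7), cursors c1@2 c2@7, authorship .......
After op 5 (move_right): buffer="jjnhufr" (len 7), cursors c1@3 c2@7, authorship .......
After op 6 (move_right): buffer="jjnhufr" (len 7), cursors c1@4 c2@7, authorship .......
After op 7 (move_right): buffer="jjnhufr" (len 7), cursors c1@5 c2@7, authorship .......
After op 8 (insert('g')): buffer="jjnhugfrg" (len 9), cursors c1@6 c2@9, authorship .....1..2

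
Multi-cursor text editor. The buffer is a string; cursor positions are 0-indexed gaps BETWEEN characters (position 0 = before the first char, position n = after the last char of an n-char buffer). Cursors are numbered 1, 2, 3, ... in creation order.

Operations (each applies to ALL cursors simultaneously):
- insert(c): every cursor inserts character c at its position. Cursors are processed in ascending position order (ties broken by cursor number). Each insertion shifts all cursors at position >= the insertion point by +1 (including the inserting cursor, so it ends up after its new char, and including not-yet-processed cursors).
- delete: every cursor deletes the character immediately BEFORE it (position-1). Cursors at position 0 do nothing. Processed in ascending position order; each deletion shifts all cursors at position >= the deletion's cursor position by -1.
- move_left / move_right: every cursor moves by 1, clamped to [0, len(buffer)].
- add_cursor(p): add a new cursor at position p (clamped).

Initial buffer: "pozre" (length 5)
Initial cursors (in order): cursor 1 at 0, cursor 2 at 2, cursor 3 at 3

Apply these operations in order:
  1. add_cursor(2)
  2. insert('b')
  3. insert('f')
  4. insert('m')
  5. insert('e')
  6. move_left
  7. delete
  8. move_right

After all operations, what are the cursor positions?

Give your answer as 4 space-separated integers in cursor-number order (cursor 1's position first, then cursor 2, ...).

Answer: 3 11 15 11

Derivation:
After op 1 (add_cursor(2)): buffer="pozre" (len 5), cursors c1@0 c2@2 c4@2 c3@3, authorship .....
After op 2 (insert('b')): buffer="bpobbzbre" (len 9), cursors c1@1 c2@5 c4@5 c3@7, authorship 1..24.3..
After op 3 (insert('f')): buffer="bfpobbffzbfre" (len 13), cursors c1@2 c2@8 c4@8 c3@11, authorship 11..2424.33..
After op 4 (insert('m')): buffer="bfmpobbffmmzbfmre" (len 17), cursors c1@3 c2@11 c4@11 c3@15, authorship 111..242424.333..
After op 5 (insert('e')): buffer="bfmepobbffmmeezbfmere" (len 21), cursors c1@4 c2@14 c4@14 c3@19, authorship 1111..24242424.3333..
After op 6 (move_left): buffer="bfmepobbffmmeezbfmere" (len 21), cursors c1@3 c2@13 c4@13 c3@18, authorship 1111..24242424.3333..
After op 7 (delete): buffer="bfepobbffmezbfere" (len 17), cursors c1@2 c2@10 c4@10 c3@14, authorship 111..242424.333..
After op 8 (move_right): buffer="bfepobbffmezbfere" (len 17), cursors c1@3 c2@11 c4@11 c3@15, authorship 111..242424.333..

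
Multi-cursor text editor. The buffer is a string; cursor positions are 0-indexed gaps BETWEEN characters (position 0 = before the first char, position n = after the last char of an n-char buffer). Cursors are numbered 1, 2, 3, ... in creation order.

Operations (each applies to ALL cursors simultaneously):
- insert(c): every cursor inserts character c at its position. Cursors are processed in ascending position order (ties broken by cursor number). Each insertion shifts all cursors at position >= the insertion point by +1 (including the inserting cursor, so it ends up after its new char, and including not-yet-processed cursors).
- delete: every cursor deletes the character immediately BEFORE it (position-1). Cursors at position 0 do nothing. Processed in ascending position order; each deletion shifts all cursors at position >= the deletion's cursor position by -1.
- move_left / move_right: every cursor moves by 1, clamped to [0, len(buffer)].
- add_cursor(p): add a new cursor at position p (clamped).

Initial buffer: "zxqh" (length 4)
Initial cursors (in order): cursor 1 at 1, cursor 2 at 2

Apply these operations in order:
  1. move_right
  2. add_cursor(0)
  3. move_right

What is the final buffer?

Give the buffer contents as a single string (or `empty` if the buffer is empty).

After op 1 (move_right): buffer="zxqh" (len 4), cursors c1@2 c2@3, authorship ....
After op 2 (add_cursor(0)): buffer="zxqh" (len 4), cursors c3@0 c1@2 c2@3, authorship ....
After op 3 (move_right): buffer="zxqh" (len 4), cursors c3@1 c1@3 c2@4, authorship ....

Answer: zxqh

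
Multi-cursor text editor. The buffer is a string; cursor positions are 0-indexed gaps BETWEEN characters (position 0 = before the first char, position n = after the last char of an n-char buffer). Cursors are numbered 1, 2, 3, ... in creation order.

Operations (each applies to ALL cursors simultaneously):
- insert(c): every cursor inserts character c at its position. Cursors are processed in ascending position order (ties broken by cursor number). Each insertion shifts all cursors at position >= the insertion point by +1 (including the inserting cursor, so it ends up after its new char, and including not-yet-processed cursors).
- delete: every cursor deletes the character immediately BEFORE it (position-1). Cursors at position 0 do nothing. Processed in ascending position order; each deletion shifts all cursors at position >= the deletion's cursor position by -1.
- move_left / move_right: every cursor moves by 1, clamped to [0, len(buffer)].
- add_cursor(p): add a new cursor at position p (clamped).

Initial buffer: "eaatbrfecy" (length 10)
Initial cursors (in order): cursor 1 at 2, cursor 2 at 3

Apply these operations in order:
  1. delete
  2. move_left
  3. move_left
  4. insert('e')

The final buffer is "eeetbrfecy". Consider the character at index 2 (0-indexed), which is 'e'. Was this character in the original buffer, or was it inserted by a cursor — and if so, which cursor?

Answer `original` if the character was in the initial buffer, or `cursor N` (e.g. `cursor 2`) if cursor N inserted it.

After op 1 (delete): buffer="etbrfecy" (len 8), cursors c1@1 c2@1, authorship ........
After op 2 (move_left): buffer="etbrfecy" (len 8), cursors c1@0 c2@0, authorship ........
After op 3 (move_left): buffer="etbrfecy" (len 8), cursors c1@0 c2@0, authorship ........
After op 4 (insert('e')): buffer="eeetbrfecy" (len 10), cursors c1@2 c2@2, authorship 12........
Authorship (.=original, N=cursor N): 1 2 . . . . . . . .
Index 2: author = original

Answer: original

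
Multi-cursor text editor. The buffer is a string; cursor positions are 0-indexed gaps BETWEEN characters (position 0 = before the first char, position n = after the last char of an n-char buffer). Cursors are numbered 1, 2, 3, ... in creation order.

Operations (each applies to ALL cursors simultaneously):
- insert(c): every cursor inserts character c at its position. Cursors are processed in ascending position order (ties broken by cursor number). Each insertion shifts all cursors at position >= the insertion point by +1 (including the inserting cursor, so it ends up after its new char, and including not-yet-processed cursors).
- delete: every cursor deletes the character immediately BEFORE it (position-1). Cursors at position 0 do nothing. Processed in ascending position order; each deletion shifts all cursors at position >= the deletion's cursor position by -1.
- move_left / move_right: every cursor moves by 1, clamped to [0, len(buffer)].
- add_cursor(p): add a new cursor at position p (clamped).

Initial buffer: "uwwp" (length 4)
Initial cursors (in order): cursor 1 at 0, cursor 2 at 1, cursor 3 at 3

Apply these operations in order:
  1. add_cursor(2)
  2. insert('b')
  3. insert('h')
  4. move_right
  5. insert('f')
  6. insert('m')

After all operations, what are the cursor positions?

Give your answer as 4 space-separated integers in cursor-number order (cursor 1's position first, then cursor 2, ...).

Answer: 5 10 20 15

Derivation:
After op 1 (add_cursor(2)): buffer="uwwp" (len 4), cursors c1@0 c2@1 c4@2 c3@3, authorship ....
After op 2 (insert('b')): buffer="bubwbwbp" (len 8), cursors c1@1 c2@3 c4@5 c3@7, authorship 1.2.4.3.
After op 3 (insert('h')): buffer="bhubhwbhwbhp" (len 12), cursors c1@2 c2@5 c4@8 c3@11, authorship 11.22.44.33.
After op 4 (move_right): buffer="bhubhwbhwbhp" (len 12), cursors c1@3 c2@6 c4@9 c3@12, authorship 11.22.44.33.
After op 5 (insert('f')): buffer="bhufbhwfbhwfbhpf" (len 16), cursors c1@4 c2@8 c4@12 c3@16, authorship 11.122.244.433.3
After op 6 (insert('m')): buffer="bhufmbhwfmbhwfmbhpfm" (len 20), cursors c1@5 c2@10 c4@15 c3@20, authorship 11.1122.2244.4433.33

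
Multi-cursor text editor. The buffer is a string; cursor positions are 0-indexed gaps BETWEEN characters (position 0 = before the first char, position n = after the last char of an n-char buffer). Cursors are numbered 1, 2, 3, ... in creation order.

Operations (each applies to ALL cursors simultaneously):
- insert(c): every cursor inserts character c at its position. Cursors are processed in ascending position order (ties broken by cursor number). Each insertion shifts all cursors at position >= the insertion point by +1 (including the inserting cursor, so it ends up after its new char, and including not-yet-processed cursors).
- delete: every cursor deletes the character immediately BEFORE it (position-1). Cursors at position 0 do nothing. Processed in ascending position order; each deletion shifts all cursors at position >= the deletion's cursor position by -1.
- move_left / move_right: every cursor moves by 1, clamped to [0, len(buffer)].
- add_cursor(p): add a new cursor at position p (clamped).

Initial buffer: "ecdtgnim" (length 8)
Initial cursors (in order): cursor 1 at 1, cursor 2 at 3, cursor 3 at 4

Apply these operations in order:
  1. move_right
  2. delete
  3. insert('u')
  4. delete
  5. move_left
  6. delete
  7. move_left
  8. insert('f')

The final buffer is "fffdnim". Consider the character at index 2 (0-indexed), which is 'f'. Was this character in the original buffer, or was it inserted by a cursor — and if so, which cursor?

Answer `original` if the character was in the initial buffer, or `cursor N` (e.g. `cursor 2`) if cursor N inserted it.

Answer: cursor 3

Derivation:
After op 1 (move_right): buffer="ecdtgnim" (len 8), cursors c1@2 c2@4 c3@5, authorship ........
After op 2 (delete): buffer="ednim" (len 5), cursors c1@1 c2@2 c3@2, authorship .....
After op 3 (insert('u')): buffer="euduunim" (len 8), cursors c1@2 c2@5 c3@5, authorship .1.23...
After op 4 (delete): buffer="ednim" (len 5), cursors c1@1 c2@2 c3@2, authorship .....
After op 5 (move_left): buffer="ednim" (len 5), cursors c1@0 c2@1 c3@1, authorship .....
After op 6 (delete): buffer="dnim" (len 4), cursors c1@0 c2@0 c3@0, authorship ....
After op 7 (move_left): buffer="dnim" (len 4), cursors c1@0 c2@0 c3@0, authorship ....
After op 8 (insert('f')): buffer="fffdnim" (len 7), cursors c1@3 c2@3 c3@3, authorship 123....
Authorship (.=original, N=cursor N): 1 2 3 . . . .
Index 2: author = 3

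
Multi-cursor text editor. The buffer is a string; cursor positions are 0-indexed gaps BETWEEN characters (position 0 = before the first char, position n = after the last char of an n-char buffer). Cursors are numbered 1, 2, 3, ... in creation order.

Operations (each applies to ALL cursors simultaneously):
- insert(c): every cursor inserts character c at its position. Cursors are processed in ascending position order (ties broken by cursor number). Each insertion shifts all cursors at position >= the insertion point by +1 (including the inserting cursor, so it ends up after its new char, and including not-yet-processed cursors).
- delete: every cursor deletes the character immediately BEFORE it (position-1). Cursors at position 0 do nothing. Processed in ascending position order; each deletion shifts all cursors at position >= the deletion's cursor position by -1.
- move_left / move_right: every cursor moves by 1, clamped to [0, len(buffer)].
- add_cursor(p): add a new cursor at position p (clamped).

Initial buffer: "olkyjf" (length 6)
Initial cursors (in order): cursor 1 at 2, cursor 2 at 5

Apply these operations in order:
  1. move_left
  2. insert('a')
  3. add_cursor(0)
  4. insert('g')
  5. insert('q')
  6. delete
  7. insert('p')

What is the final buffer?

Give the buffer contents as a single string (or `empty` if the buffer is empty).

Answer: gpoagplkyagpjf

Derivation:
After op 1 (move_left): buffer="olkyjf" (len 6), cursors c1@1 c2@4, authorship ......
After op 2 (insert('a')): buffer="oalkyajf" (len 8), cursors c1@2 c2@6, authorship .1...2..
After op 3 (add_cursor(0)): buffer="oalkyajf" (len 8), cursors c3@0 c1@2 c2@6, authorship .1...2..
After op 4 (insert('g')): buffer="goaglkyagjf" (len 11), cursors c3@1 c1@4 c2@9, authorship 3.11...22..
After op 5 (insert('q')): buffer="gqoagqlkyagqjf" (len 14), cursors c3@2 c1@6 c2@12, authorship 33.111...222..
After op 6 (delete): buffer="goaglkyagjf" (len 11), cursors c3@1 c1@4 c2@9, authorship 3.11...22..
After op 7 (insert('p')): buffer="gpoagplkyagpjf" (len 14), cursors c3@2 c1@6 c2@12, authorship 33.111...222..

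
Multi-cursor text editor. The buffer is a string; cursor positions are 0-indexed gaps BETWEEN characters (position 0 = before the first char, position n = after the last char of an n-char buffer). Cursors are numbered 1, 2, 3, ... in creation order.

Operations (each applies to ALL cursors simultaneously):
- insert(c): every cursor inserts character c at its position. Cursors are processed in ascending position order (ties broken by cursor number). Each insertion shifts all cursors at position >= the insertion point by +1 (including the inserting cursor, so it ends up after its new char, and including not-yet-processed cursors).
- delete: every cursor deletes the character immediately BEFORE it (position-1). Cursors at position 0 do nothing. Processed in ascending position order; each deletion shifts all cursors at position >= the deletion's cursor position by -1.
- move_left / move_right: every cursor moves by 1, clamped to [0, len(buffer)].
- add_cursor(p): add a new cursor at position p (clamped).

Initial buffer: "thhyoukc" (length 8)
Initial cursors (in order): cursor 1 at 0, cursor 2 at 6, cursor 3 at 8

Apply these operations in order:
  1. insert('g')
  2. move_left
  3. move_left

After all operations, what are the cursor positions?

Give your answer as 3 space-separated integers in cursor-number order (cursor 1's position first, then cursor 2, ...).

Answer: 0 6 9

Derivation:
After op 1 (insert('g')): buffer="gthhyougkcg" (len 11), cursors c1@1 c2@8 c3@11, authorship 1......2..3
After op 2 (move_left): buffer="gthhyougkcg" (len 11), cursors c1@0 c2@7 c3@10, authorship 1......2..3
After op 3 (move_left): buffer="gthhyougkcg" (len 11), cursors c1@0 c2@6 c3@9, authorship 1......2..3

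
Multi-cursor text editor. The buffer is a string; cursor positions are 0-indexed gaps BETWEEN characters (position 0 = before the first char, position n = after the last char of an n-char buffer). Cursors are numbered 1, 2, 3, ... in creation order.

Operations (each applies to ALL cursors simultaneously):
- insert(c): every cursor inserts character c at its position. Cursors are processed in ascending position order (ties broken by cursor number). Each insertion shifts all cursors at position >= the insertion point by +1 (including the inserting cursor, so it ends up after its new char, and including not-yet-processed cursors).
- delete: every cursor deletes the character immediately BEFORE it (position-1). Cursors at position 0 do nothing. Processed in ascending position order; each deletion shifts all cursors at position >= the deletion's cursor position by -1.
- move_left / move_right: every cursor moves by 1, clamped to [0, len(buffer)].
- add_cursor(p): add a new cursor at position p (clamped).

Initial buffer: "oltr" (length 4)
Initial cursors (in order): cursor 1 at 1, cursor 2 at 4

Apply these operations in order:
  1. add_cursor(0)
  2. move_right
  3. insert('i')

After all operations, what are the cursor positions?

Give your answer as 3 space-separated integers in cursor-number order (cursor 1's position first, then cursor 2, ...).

Answer: 4 7 2

Derivation:
After op 1 (add_cursor(0)): buffer="oltr" (len 4), cursors c3@0 c1@1 c2@4, authorship ....
After op 2 (move_right): buffer="oltr" (len 4), cursors c3@1 c1@2 c2@4, authorship ....
After op 3 (insert('i')): buffer="oilitri" (len 7), cursors c3@2 c1@4 c2@7, authorship .3.1..2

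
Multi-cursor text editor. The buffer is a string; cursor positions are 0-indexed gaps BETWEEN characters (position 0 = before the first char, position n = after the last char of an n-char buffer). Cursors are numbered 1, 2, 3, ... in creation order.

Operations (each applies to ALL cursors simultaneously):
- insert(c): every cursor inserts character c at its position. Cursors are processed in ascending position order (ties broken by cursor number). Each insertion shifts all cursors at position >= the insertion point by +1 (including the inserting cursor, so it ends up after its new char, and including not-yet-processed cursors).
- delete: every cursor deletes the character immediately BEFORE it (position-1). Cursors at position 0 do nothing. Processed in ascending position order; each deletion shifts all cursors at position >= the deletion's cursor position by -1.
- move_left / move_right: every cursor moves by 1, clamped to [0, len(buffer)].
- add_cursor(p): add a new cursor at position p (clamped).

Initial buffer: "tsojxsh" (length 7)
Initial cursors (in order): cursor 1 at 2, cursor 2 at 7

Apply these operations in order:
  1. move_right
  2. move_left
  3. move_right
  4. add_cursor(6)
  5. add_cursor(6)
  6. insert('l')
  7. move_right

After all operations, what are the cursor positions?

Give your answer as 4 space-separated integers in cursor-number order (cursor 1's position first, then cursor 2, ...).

Answer: 5 11 10 10

Derivation:
After op 1 (move_right): buffer="tsojxsh" (len 7), cursors c1@3 c2@7, authorship .......
After op 2 (move_left): buffer="tsojxsh" (len 7), cursors c1@2 c2@6, authorship .......
After op 3 (move_right): buffer="tsojxsh" (len 7), cursors c1@3 c2@7, authorship .......
After op 4 (add_cursor(6)): buffer="tsojxsh" (len 7), cursors c1@3 c3@6 c2@7, authorship .......
After op 5 (add_cursor(6)): buffer="tsojxsh" (len 7), cursors c1@3 c3@6 c4@6 c2@7, authorship .......
After op 6 (insert('l')): buffer="tsoljxsllhl" (len 11), cursors c1@4 c3@9 c4@9 c2@11, authorship ...1...34.2
After op 7 (move_right): buffer="tsoljxsllhl" (len 11), cursors c1@5 c3@10 c4@10 c2@11, authorship ...1...34.2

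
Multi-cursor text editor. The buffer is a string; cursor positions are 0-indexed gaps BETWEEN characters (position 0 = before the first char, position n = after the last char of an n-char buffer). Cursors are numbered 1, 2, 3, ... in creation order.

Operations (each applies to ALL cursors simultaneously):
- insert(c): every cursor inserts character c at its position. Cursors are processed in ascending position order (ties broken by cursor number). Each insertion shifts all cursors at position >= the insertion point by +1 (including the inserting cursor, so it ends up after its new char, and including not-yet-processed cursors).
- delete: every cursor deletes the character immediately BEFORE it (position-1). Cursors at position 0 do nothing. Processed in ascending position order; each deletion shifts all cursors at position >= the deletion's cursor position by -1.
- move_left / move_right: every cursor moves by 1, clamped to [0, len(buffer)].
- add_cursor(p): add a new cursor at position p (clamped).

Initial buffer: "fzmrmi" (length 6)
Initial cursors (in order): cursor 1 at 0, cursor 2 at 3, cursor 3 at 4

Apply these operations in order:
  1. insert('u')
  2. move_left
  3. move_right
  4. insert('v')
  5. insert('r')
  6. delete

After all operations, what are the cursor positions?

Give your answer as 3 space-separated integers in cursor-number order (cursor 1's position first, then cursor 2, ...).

After op 1 (insert('u')): buffer="ufzmurumi" (len 9), cursors c1@1 c2@5 c3@7, authorship 1...2.3..
After op 2 (move_left): buffer="ufzmurumi" (len 9), cursors c1@0 c2@4 c3@6, authorship 1...2.3..
After op 3 (move_right): buffer="ufzmurumi" (len 9), cursors c1@1 c2@5 c3@7, authorship 1...2.3..
After op 4 (insert('v')): buffer="uvfzmuvruvmi" (len 12), cursors c1@2 c2@7 c3@10, authorship 11...22.33..
After op 5 (insert('r')): buffer="uvrfzmuvrruvrmi" (len 15), cursors c1@3 c2@9 c3@13, authorship 111...222.333..
After op 6 (delete): buffer="uvfzmuvruvmi" (len 12), cursors c1@2 c2@7 c3@10, authorship 11...22.33..

Answer: 2 7 10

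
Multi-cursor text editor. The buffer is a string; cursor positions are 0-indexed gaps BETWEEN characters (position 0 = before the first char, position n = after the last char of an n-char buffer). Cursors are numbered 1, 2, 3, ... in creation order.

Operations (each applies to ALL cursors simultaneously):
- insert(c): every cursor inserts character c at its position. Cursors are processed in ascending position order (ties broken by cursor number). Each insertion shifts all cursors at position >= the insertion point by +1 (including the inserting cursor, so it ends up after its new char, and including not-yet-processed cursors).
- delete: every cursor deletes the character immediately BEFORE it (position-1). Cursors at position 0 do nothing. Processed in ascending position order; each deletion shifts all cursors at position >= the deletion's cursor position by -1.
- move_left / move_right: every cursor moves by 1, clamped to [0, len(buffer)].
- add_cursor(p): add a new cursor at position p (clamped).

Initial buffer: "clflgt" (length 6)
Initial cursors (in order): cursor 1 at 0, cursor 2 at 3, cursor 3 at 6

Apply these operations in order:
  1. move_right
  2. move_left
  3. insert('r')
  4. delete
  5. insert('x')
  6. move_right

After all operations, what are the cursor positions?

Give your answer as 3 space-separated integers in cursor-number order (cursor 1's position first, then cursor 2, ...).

After op 1 (move_right): buffer="clflgt" (len 6), cursors c1@1 c2@4 c3@6, authorship ......
After op 2 (move_left): buffer="clflgt" (len 6), cursors c1@0 c2@3 c3@5, authorship ......
After op 3 (insert('r')): buffer="rclfrlgrt" (len 9), cursors c1@1 c2@5 c3@8, authorship 1...2..3.
After op 4 (delete): buffer="clflgt" (len 6), cursors c1@0 c2@3 c3@5, authorship ......
After op 5 (insert('x')): buffer="xclfxlgxt" (len 9), cursors c1@1 c2@5 c3@8, authorship 1...2..3.
After op 6 (move_right): buffer="xclfxlgxt" (len 9), cursors c1@2 c2@6 c3@9, authorship 1...2..3.

Answer: 2 6 9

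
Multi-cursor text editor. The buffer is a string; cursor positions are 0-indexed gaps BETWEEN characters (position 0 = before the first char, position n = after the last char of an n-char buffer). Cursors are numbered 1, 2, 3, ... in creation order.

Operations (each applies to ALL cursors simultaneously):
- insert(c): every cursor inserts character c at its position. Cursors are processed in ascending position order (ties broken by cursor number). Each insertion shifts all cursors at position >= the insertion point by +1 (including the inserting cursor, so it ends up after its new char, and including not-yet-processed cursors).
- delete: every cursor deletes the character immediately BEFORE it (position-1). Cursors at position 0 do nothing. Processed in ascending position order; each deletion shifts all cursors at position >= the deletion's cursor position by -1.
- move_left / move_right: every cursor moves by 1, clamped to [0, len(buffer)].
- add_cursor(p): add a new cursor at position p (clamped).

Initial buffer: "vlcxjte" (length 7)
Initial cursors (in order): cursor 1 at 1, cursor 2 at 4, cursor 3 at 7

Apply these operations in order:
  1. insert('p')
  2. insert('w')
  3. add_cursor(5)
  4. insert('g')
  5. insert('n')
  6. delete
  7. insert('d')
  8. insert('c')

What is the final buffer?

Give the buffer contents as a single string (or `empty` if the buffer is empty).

After op 1 (insert('p')): buffer="vplcxpjtep" (len 10), cursors c1@2 c2@6 c3@10, authorship .1...2...3
After op 2 (insert('w')): buffer="vpwlcxpwjtepw" (len 13), cursors c1@3 c2@8 c3@13, authorship .11...22...33
After op 3 (add_cursor(5)): buffer="vpwlcxpwjtepw" (len 13), cursors c1@3 c4@5 c2@8 c3@13, authorship .11...22...33
After op 4 (insert('g')): buffer="vpwglcgxpwgjtepwg" (len 17), cursors c1@4 c4@7 c2@11 c3@17, authorship .111..4.222...333
After op 5 (insert('n')): buffer="vpwgnlcgnxpwgnjtepwgn" (len 21), cursors c1@5 c4@9 c2@14 c3@21, authorship .1111..44.2222...3333
After op 6 (delete): buffer="vpwglcgxpwgjtepwg" (len 17), cursors c1@4 c4@7 c2@11 c3@17, authorship .111..4.222...333
After op 7 (insert('d')): buffer="vpwgdlcgdxpwgdjtepwgd" (len 21), cursors c1@5 c4@9 c2@14 c3@21, authorship .1111..44.2222...3333
After op 8 (insert('c')): buffer="vpwgdclcgdcxpwgdcjtepwgdc" (len 25), cursors c1@6 c4@11 c2@17 c3@25, authorship .11111..444.22222...33333

Answer: vpwgdclcgdcxpwgdcjtepwgdc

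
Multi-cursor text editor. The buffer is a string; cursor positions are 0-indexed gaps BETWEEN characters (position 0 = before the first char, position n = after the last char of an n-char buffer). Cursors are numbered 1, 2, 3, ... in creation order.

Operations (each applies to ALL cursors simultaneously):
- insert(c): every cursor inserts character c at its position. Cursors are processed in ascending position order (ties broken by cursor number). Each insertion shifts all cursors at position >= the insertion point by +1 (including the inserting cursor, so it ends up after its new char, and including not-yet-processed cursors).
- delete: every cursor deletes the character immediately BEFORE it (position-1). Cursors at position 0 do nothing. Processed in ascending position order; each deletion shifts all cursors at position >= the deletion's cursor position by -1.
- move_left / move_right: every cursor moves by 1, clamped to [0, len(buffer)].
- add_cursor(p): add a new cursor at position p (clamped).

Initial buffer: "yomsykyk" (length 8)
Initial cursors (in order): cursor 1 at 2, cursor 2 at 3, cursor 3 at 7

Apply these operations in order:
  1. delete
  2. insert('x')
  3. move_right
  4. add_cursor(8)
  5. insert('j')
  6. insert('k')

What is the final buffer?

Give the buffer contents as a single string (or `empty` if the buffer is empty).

After op 1 (delete): buffer="ysykk" (len 5), cursors c1@1 c2@1 c3@4, authorship .....
After op 2 (insert('x')): buffer="yxxsykxk" (len 8), cursors c1@3 c2@3 c3@7, authorship .12...3.
After op 3 (move_right): buffer="yxxsykxk" (len 8), cursors c1@4 c2@4 c3@8, authorship .12...3.
After op 4 (add_cursor(8)): buffer="yxxsykxk" (len 8), cursors c1@4 c2@4 c3@8 c4@8, authorship .12...3.
After op 5 (insert('j')): buffer="yxxsjjykxkjj" (len 12), cursors c1@6 c2@6 c3@12 c4@12, authorship .12.12..3.34
After op 6 (insert('k')): buffer="yxxsjjkkykxkjjkk" (len 16), cursors c1@8 c2@8 c3@16 c4@16, authorship .12.1212..3.3434

Answer: yxxsjjkkykxkjjkk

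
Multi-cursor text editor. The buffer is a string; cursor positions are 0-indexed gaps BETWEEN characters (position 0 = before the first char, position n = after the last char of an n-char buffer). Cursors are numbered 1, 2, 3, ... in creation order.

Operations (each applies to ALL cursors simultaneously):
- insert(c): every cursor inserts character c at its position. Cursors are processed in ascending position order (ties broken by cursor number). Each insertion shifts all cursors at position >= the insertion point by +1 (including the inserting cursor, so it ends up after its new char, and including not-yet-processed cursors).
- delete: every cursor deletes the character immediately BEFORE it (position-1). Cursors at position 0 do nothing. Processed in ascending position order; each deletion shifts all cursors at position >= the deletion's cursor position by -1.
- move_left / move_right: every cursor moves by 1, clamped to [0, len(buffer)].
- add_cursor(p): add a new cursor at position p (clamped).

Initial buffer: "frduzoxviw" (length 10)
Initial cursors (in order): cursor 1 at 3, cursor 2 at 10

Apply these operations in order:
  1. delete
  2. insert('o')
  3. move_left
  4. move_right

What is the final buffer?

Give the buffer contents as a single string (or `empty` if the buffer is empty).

Answer: frouzoxvio

Derivation:
After op 1 (delete): buffer="fruzoxvi" (len 8), cursors c1@2 c2@8, authorship ........
After op 2 (insert('o')): buffer="frouzoxvio" (len 10), cursors c1@3 c2@10, authorship ..1......2
After op 3 (move_left): buffer="frouzoxvio" (len 10), cursors c1@2 c2@9, authorship ..1......2
After op 4 (move_right): buffer="frouzoxvio" (len 10), cursors c1@3 c2@10, authorship ..1......2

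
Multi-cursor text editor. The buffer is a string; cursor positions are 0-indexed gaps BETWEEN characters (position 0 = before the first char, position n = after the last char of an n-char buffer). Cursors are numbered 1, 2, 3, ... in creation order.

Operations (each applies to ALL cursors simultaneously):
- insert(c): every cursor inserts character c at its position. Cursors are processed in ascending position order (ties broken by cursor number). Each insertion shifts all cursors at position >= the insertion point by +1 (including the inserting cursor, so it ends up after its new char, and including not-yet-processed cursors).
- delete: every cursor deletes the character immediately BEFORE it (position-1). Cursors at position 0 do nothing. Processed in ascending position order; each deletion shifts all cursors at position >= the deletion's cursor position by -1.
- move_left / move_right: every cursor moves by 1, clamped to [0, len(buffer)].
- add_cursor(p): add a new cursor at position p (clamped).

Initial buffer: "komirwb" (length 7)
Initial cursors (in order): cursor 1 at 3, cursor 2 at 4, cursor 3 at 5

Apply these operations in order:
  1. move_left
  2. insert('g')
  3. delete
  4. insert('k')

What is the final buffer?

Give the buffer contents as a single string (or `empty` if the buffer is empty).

After op 1 (move_left): buffer="komirwb" (len 7), cursors c1@2 c2@3 c3@4, authorship .......
After op 2 (insert('g')): buffer="kogmgigrwb" (len 10), cursors c1@3 c2@5 c3@7, authorship ..1.2.3...
After op 3 (delete): buffer="komirwb" (len 7), cursors c1@2 c2@3 c3@4, authorship .......
After op 4 (insert('k')): buffer="kokmkikrwb" (len 10), cursors c1@3 c2@5 c3@7, authorship ..1.2.3...

Answer: kokmkikrwb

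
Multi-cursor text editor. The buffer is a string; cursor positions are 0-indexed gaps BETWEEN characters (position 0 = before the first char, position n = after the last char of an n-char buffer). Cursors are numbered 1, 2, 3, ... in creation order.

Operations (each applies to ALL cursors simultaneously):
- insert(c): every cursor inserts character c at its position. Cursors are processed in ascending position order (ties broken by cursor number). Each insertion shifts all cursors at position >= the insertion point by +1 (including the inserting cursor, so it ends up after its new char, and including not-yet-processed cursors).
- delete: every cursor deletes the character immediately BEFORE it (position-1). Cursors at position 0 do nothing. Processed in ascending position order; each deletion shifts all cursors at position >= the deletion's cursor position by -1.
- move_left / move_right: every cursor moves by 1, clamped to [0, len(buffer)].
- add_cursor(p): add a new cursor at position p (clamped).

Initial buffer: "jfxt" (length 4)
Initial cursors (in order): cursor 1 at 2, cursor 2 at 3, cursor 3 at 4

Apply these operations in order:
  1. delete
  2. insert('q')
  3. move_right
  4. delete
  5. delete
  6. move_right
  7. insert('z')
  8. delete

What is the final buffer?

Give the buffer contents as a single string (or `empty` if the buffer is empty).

Answer: empty

Derivation:
After op 1 (delete): buffer="j" (len 1), cursors c1@1 c2@1 c3@1, authorship .
After op 2 (insert('q')): buffer="jqqq" (len 4), cursors c1@4 c2@4 c3@4, authorship .123
After op 3 (move_right): buffer="jqqq" (len 4), cursors c1@4 c2@4 c3@4, authorship .123
After op 4 (delete): buffer="j" (len 1), cursors c1@1 c2@1 c3@1, authorship .
After op 5 (delete): buffer="" (len 0), cursors c1@0 c2@0 c3@0, authorship 
After op 6 (move_right): buffer="" (len 0), cursors c1@0 c2@0 c3@0, authorship 
After op 7 (insert('z')): buffer="zzz" (len 3), cursors c1@3 c2@3 c3@3, authorship 123
After op 8 (delete): buffer="" (len 0), cursors c1@0 c2@0 c3@0, authorship 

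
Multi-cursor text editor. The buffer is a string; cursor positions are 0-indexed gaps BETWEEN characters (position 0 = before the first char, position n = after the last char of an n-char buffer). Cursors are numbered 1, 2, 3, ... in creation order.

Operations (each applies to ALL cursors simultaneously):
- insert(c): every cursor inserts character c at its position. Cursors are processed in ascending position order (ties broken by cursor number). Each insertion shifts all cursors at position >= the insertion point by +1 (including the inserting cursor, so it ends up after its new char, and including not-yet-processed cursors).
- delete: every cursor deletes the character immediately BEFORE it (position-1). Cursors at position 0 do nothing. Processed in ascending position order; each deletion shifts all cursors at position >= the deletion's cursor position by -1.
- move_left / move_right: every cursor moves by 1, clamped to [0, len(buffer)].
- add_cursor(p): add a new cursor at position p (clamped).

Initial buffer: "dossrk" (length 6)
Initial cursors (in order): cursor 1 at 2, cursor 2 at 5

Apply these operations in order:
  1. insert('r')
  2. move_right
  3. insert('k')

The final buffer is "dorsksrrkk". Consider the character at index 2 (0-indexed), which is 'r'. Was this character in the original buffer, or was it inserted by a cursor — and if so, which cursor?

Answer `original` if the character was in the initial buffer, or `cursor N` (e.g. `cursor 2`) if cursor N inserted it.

After op 1 (insert('r')): buffer="dorssrrk" (len 8), cursors c1@3 c2@7, authorship ..1...2.
After op 2 (move_right): buffer="dorssrrk" (len 8), cursors c1@4 c2@8, authorship ..1...2.
After op 3 (insert('k')): buffer="dorsksrrkk" (len 10), cursors c1@5 c2@10, authorship ..1.1..2.2
Authorship (.=original, N=cursor N): . . 1 . 1 . . 2 . 2
Index 2: author = 1

Answer: cursor 1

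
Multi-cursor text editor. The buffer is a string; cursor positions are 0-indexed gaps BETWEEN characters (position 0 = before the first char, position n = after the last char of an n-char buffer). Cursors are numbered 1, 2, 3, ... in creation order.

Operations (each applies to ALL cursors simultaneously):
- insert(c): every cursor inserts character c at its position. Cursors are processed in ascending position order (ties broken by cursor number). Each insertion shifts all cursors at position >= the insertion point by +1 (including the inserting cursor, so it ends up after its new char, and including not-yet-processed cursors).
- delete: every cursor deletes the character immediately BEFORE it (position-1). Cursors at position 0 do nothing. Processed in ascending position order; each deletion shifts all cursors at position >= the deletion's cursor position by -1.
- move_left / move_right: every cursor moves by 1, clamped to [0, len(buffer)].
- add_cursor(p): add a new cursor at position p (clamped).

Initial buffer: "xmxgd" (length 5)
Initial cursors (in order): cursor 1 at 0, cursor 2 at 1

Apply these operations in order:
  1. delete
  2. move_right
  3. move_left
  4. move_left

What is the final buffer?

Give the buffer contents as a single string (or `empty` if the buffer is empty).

After op 1 (delete): buffer="mxgd" (len 4), cursors c1@0 c2@0, authorship ....
After op 2 (move_right): buffer="mxgd" (len 4), cursors c1@1 c2@1, authorship ....
After op 3 (move_left): buffer="mxgd" (len 4), cursors c1@0 c2@0, authorship ....
After op 4 (move_left): buffer="mxgd" (len 4), cursors c1@0 c2@0, authorship ....

Answer: mxgd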